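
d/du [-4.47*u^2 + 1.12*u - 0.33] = 1.12 - 8.94*u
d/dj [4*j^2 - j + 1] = 8*j - 1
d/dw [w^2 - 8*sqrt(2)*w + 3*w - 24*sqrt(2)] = 2*w - 8*sqrt(2) + 3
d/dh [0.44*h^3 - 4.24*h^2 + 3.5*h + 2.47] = 1.32*h^2 - 8.48*h + 3.5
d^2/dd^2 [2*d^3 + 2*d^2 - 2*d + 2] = 12*d + 4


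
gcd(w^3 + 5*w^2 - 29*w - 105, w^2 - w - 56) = w + 7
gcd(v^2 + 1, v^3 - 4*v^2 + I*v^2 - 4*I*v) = v + I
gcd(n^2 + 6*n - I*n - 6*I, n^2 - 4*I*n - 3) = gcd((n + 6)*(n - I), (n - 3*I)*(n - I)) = n - I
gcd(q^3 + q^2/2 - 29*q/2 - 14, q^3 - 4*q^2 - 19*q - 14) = q + 1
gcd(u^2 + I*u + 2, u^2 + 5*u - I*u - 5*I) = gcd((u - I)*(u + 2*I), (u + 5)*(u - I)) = u - I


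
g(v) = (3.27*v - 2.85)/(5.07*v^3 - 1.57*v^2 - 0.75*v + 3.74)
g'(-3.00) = 0.07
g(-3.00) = 0.09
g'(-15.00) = 0.00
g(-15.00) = 0.00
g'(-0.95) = 52.79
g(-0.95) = 4.54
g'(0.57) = 1.04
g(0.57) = -0.26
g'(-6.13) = 0.01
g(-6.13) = 0.02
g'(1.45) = -0.01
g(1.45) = 0.13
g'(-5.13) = 0.01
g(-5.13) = 0.03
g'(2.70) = -0.04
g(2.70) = 0.07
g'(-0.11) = 0.81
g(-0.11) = -0.85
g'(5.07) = -0.01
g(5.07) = 0.02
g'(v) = (3.27*v - 2.85)*(-15.21*v^2 + 3.14*v + 0.75)/(5.07*v^3 - 1.57*v^2 - 0.75*v + 3.74)^2 + 3.27/(5.07*v^3 - 1.57*v^2 - 0.75*v + 3.74)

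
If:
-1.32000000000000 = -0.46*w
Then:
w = 2.87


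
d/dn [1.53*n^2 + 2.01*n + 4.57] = 3.06*n + 2.01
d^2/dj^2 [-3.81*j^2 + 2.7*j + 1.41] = -7.62000000000000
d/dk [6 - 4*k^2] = -8*k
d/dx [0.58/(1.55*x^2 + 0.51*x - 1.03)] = (-1.798*x - 0.2958)/(1.55*x^2 + 0.51*x - 1.03)^2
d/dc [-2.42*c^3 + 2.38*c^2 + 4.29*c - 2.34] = -7.26*c^2 + 4.76*c + 4.29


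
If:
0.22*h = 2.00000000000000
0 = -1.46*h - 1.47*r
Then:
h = 9.09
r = -9.03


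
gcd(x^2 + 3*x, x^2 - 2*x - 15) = x + 3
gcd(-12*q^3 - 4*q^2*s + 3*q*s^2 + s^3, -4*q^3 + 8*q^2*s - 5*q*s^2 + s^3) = 2*q - s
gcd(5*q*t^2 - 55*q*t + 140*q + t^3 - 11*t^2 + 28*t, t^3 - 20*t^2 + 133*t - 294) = t - 7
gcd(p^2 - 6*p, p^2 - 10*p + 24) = p - 6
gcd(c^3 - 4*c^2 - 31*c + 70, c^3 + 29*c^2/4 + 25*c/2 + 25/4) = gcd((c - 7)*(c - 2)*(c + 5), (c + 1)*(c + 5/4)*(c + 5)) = c + 5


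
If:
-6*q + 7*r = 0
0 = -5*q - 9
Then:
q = -9/5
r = -54/35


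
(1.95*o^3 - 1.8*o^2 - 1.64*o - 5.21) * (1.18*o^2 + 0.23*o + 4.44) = 2.301*o^5 - 1.6755*o^4 + 6.3088*o^3 - 14.517*o^2 - 8.4799*o - 23.1324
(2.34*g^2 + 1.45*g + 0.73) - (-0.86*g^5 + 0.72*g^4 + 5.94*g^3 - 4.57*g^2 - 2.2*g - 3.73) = 0.86*g^5 - 0.72*g^4 - 5.94*g^3 + 6.91*g^2 + 3.65*g + 4.46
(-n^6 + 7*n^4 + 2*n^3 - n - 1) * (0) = 0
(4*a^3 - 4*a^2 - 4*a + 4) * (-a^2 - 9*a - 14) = -4*a^5 - 32*a^4 - 16*a^3 + 88*a^2 + 20*a - 56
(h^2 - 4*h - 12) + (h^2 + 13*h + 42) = 2*h^2 + 9*h + 30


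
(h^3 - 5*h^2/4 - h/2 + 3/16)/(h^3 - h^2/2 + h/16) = (4*h^2 - 4*h - 3)/(h*(4*h - 1))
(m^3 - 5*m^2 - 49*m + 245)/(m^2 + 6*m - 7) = (m^2 - 12*m + 35)/(m - 1)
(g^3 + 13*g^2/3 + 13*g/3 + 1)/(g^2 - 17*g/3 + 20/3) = (3*g^3 + 13*g^2 + 13*g + 3)/(3*g^2 - 17*g + 20)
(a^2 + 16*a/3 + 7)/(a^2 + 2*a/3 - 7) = (3*a + 7)/(3*a - 7)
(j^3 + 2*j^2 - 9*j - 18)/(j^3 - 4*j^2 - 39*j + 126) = (j^2 + 5*j + 6)/(j^2 - j - 42)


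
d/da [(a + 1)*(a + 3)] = 2*a + 4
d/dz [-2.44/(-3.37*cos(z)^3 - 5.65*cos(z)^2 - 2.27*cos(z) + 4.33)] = (24.6684*cos(z)^2 + 27.572*cos(z) + 5.5388)*sin(z)/(3.37*cos(z)^3 + 5.65*cos(z)^2 + 2.27*cos(z) - 4.33)^2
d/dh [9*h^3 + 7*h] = 27*h^2 + 7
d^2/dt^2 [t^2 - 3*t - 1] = 2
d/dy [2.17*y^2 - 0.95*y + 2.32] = 4.34*y - 0.95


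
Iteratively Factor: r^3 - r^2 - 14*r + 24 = (r - 2)*(r^2 + r - 12) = (r - 3)*(r - 2)*(r + 4)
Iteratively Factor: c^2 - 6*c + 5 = (c - 5)*(c - 1)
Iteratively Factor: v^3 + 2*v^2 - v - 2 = (v - 1)*(v^2 + 3*v + 2) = (v - 1)*(v + 1)*(v + 2)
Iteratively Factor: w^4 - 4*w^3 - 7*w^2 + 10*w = (w + 2)*(w^3 - 6*w^2 + 5*w) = (w - 1)*(w + 2)*(w^2 - 5*w) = (w - 5)*(w - 1)*(w + 2)*(w)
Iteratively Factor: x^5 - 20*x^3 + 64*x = (x + 2)*(x^4 - 2*x^3 - 16*x^2 + 32*x) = x*(x + 2)*(x^3 - 2*x^2 - 16*x + 32) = x*(x - 2)*(x + 2)*(x^2 - 16) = x*(x - 4)*(x - 2)*(x + 2)*(x + 4)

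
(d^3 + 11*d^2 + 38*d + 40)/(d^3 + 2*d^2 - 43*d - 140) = (d + 2)/(d - 7)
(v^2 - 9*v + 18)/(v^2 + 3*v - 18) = (v - 6)/(v + 6)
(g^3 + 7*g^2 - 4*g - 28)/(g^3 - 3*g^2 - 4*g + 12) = (g + 7)/(g - 3)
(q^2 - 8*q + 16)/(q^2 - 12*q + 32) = (q - 4)/(q - 8)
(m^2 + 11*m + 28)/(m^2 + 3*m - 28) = (m + 4)/(m - 4)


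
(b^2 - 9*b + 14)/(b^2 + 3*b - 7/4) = 4*(b^2 - 9*b + 14)/(4*b^2 + 12*b - 7)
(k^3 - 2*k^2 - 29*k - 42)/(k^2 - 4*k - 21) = k + 2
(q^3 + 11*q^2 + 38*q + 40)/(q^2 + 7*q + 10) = q + 4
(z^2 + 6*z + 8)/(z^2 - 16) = (z + 2)/(z - 4)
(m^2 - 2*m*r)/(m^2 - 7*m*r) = (m - 2*r)/(m - 7*r)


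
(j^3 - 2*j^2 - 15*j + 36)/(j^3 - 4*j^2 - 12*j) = (-j^3 + 2*j^2 + 15*j - 36)/(j*(-j^2 + 4*j + 12))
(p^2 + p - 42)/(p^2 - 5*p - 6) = (p + 7)/(p + 1)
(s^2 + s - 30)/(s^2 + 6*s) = (s - 5)/s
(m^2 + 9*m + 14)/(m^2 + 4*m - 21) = (m + 2)/(m - 3)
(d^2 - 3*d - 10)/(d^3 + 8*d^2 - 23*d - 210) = (d + 2)/(d^2 + 13*d + 42)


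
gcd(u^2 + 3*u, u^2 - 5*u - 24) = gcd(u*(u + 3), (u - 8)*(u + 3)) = u + 3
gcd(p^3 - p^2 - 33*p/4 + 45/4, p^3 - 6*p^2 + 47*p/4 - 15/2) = p^2 - 4*p + 15/4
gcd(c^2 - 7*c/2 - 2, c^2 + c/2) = c + 1/2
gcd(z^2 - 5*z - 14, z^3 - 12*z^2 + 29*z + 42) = z - 7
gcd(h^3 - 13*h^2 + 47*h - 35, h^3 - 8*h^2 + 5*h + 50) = h - 5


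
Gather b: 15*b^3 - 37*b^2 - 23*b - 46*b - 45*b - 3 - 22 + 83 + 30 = 15*b^3 - 37*b^2 - 114*b + 88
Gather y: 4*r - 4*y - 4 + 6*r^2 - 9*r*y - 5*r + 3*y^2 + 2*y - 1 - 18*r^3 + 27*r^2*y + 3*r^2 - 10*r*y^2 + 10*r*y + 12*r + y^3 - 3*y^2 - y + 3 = -18*r^3 + 9*r^2 - 10*r*y^2 + 11*r + y^3 + y*(27*r^2 + r - 3) - 2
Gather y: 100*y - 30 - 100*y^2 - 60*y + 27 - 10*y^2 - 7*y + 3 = -110*y^2 + 33*y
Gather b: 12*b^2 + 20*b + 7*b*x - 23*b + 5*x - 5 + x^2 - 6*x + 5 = 12*b^2 + b*(7*x - 3) + x^2 - x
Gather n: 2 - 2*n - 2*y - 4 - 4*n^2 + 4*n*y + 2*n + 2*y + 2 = -4*n^2 + 4*n*y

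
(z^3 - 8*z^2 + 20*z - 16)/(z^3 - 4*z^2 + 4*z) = (z - 4)/z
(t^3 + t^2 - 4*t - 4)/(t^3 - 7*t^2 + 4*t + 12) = (t + 2)/(t - 6)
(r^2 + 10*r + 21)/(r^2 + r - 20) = (r^2 + 10*r + 21)/(r^2 + r - 20)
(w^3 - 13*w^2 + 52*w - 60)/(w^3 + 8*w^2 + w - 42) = (w^2 - 11*w + 30)/(w^2 + 10*w + 21)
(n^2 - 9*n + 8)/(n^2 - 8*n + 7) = (n - 8)/(n - 7)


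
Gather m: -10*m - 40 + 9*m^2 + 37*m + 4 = 9*m^2 + 27*m - 36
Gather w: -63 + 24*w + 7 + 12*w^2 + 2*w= 12*w^2 + 26*w - 56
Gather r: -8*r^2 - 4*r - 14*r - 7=-8*r^2 - 18*r - 7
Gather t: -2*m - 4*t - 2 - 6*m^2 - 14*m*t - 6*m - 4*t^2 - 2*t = -6*m^2 - 8*m - 4*t^2 + t*(-14*m - 6) - 2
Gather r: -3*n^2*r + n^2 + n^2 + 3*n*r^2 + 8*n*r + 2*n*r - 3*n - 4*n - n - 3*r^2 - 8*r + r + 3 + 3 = 2*n^2 - 8*n + r^2*(3*n - 3) + r*(-3*n^2 + 10*n - 7) + 6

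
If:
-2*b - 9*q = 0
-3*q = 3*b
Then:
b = 0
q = 0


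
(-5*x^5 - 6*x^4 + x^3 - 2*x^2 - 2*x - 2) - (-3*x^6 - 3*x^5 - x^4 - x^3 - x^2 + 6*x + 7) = 3*x^6 - 2*x^5 - 5*x^4 + 2*x^3 - x^2 - 8*x - 9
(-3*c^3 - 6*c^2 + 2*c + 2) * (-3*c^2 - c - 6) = 9*c^5 + 21*c^4 + 18*c^3 + 28*c^2 - 14*c - 12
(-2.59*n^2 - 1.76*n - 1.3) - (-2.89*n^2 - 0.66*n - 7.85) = 0.3*n^2 - 1.1*n + 6.55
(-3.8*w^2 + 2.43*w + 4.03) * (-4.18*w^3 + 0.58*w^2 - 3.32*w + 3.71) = 15.884*w^5 - 12.3614*w^4 - 2.82*w^3 - 19.8282*w^2 - 4.3643*w + 14.9513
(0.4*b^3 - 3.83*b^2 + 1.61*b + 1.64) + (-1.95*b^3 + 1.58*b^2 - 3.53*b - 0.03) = -1.55*b^3 - 2.25*b^2 - 1.92*b + 1.61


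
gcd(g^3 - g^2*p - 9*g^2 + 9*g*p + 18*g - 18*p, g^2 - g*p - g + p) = -g + p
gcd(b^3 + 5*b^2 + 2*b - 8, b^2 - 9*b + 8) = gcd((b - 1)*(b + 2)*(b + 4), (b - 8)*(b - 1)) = b - 1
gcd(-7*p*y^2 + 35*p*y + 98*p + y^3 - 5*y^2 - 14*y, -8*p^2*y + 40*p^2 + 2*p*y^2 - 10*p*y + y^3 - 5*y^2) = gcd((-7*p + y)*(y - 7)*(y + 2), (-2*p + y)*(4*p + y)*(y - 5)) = 1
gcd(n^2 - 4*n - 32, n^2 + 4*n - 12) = 1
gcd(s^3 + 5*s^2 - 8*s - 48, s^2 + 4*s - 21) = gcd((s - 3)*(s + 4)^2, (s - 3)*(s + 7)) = s - 3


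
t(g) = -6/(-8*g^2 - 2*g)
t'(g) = -6*(16*g + 2)/(-8*g^2 - 2*g)^2 = 3*(-8*g - 1)/(g^2*(4*g + 1)^2)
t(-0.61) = 3.42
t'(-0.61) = 15.09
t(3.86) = 0.05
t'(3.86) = -0.02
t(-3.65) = 0.06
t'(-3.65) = 0.03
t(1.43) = 0.31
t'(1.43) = -0.40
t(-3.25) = 0.08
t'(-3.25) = 0.05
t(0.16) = 11.43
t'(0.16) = -99.34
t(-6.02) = 0.02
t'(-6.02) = 0.01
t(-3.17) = 0.08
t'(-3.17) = 0.05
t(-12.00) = 0.01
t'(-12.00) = 0.00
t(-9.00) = 0.01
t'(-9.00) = 0.00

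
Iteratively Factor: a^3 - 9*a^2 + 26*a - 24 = (a - 2)*(a^2 - 7*a + 12) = (a - 4)*(a - 2)*(a - 3)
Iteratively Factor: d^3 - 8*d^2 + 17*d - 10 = (d - 1)*(d^2 - 7*d + 10) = (d - 2)*(d - 1)*(d - 5)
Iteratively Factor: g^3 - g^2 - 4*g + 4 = (g - 2)*(g^2 + g - 2) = (g - 2)*(g - 1)*(g + 2)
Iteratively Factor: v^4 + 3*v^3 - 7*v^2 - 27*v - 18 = (v + 3)*(v^3 - 7*v - 6) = (v + 2)*(v + 3)*(v^2 - 2*v - 3) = (v - 3)*(v + 2)*(v + 3)*(v + 1)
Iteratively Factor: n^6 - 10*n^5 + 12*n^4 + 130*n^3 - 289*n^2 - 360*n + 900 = (n + 3)*(n^5 - 13*n^4 + 51*n^3 - 23*n^2 - 220*n + 300) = (n - 5)*(n + 3)*(n^4 - 8*n^3 + 11*n^2 + 32*n - 60) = (n - 5)*(n + 2)*(n + 3)*(n^3 - 10*n^2 + 31*n - 30) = (n - 5)*(n - 3)*(n + 2)*(n + 3)*(n^2 - 7*n + 10) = (n - 5)^2*(n - 3)*(n + 2)*(n + 3)*(n - 2)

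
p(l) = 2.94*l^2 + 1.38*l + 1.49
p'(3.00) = 19.02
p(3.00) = 32.09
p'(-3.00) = -16.26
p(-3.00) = 23.81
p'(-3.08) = -16.73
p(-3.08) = 25.13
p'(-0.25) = -0.09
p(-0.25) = 1.33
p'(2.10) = 13.73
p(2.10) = 17.35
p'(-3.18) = -17.32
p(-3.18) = 26.83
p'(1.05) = 7.55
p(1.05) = 6.18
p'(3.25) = 20.49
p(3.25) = 37.03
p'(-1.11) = -5.15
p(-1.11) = 3.58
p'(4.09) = 25.43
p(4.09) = 56.31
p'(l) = 5.88*l + 1.38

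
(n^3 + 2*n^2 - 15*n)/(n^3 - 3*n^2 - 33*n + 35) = n*(n - 3)/(n^2 - 8*n + 7)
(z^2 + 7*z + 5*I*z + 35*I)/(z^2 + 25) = (z + 7)/(z - 5*I)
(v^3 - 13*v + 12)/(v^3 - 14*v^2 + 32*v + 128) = (v^3 - 13*v + 12)/(v^3 - 14*v^2 + 32*v + 128)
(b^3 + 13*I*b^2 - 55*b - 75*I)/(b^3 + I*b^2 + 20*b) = (b^2 + 8*I*b - 15)/(b*(b - 4*I))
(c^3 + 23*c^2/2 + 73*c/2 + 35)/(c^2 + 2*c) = c + 19/2 + 35/(2*c)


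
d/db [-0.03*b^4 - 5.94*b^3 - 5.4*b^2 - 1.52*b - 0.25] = -0.12*b^3 - 17.82*b^2 - 10.8*b - 1.52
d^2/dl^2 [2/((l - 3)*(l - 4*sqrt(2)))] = 4*((l - 3)^2 + (l - 3)*(l - 4*sqrt(2)) + (l - 4*sqrt(2))^2)/((l - 3)^3*(l - 4*sqrt(2))^3)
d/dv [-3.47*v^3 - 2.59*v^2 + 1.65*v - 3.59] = -10.41*v^2 - 5.18*v + 1.65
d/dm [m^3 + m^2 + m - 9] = 3*m^2 + 2*m + 1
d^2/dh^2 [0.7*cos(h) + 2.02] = -0.7*cos(h)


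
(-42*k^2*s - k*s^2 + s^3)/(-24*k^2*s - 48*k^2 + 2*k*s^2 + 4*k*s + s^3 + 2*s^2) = s*(-7*k + s)/(-4*k*s - 8*k + s^2 + 2*s)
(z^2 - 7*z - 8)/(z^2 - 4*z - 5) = (z - 8)/(z - 5)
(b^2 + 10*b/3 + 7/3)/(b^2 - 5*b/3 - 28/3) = (b + 1)/(b - 4)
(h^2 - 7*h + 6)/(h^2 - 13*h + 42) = (h - 1)/(h - 7)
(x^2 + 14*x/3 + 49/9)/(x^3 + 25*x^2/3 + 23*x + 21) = (x + 7/3)/(x^2 + 6*x + 9)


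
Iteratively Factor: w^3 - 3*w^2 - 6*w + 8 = (w - 4)*(w^2 + w - 2) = (w - 4)*(w + 2)*(w - 1)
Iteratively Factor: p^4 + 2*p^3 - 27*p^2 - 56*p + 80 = (p + 4)*(p^3 - 2*p^2 - 19*p + 20) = (p + 4)^2*(p^2 - 6*p + 5) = (p - 5)*(p + 4)^2*(p - 1)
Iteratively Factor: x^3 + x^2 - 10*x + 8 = (x + 4)*(x^2 - 3*x + 2) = (x - 1)*(x + 4)*(x - 2)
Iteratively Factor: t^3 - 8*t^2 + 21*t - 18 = (t - 3)*(t^2 - 5*t + 6) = (t - 3)^2*(t - 2)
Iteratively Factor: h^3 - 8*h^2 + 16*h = (h)*(h^2 - 8*h + 16) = h*(h - 4)*(h - 4)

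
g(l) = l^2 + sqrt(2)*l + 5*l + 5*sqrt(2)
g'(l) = 2*l + sqrt(2) + 5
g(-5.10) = 0.37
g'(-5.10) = -3.79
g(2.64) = 30.97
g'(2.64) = 11.69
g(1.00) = 14.49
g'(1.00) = 8.41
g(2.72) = 31.92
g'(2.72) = 11.85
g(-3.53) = -3.11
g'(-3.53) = -0.65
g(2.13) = 25.27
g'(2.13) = 10.67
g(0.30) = 9.09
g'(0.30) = 7.01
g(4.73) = 59.78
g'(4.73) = 15.87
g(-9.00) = 30.34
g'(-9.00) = -11.59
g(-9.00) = 30.34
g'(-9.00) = -11.59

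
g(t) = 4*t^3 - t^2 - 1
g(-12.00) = -7057.00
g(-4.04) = -281.08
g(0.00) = -1.00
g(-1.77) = -26.31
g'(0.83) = 6.61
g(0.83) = 0.60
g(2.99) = 96.98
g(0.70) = -0.12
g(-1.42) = -14.47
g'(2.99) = 101.30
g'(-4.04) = 203.94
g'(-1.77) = 41.13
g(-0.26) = -1.14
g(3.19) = 118.67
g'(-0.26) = 1.33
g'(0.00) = 0.00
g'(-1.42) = 27.04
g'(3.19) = 115.73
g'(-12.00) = 1752.00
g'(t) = 12*t^2 - 2*t = 2*t*(6*t - 1)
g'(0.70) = 4.48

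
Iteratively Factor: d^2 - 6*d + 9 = (d - 3)*(d - 3)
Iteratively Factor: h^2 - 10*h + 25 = (h - 5)*(h - 5)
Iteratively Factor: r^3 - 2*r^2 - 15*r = (r)*(r^2 - 2*r - 15) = r*(r + 3)*(r - 5)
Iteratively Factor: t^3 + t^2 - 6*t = (t)*(t^2 + t - 6) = t*(t + 3)*(t - 2)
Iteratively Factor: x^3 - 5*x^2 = (x - 5)*(x^2) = x*(x - 5)*(x)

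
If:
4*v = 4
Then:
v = 1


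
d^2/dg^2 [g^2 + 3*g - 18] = 2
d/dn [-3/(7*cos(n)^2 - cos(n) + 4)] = 3*(1 - 14*cos(n))*sin(n)/(7*sin(n)^2 + cos(n) - 11)^2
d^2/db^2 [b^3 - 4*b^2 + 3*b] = 6*b - 8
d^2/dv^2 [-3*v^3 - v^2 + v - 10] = -18*v - 2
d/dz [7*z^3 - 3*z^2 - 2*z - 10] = 21*z^2 - 6*z - 2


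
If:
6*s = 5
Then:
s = 5/6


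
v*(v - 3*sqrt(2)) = v^2 - 3*sqrt(2)*v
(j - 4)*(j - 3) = j^2 - 7*j + 12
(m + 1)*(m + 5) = m^2 + 6*m + 5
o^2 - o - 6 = (o - 3)*(o + 2)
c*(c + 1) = c^2 + c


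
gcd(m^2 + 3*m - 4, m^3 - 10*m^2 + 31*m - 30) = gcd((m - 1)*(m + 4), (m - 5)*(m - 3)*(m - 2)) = 1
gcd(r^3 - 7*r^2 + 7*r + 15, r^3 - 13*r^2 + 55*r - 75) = r^2 - 8*r + 15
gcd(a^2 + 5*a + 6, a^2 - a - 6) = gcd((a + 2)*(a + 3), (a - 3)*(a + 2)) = a + 2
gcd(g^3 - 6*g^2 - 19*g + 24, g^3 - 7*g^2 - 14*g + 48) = g^2 - 5*g - 24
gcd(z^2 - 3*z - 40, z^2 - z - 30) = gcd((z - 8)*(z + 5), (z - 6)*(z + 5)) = z + 5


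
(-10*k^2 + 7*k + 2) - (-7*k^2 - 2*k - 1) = -3*k^2 + 9*k + 3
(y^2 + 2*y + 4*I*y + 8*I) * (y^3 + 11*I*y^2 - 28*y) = y^5 + 2*y^4 + 15*I*y^4 - 72*y^3 + 30*I*y^3 - 144*y^2 - 112*I*y^2 - 224*I*y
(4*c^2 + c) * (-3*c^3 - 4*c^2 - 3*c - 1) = -12*c^5 - 19*c^4 - 16*c^3 - 7*c^2 - c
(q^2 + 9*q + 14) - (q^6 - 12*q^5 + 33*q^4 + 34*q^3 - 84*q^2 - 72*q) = -q^6 + 12*q^5 - 33*q^4 - 34*q^3 + 85*q^2 + 81*q + 14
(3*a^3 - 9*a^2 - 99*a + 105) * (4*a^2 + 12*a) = 12*a^5 - 504*a^3 - 768*a^2 + 1260*a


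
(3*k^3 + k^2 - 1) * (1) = 3*k^3 + k^2 - 1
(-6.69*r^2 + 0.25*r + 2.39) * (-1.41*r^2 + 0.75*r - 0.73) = 9.4329*r^4 - 5.37*r^3 + 1.7013*r^2 + 1.61*r - 1.7447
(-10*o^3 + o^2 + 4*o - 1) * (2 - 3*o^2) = 30*o^5 - 3*o^4 - 32*o^3 + 5*o^2 + 8*o - 2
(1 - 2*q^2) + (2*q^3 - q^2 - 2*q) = 2*q^3 - 3*q^2 - 2*q + 1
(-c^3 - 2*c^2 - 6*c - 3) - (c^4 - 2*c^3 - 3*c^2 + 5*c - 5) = -c^4 + c^3 + c^2 - 11*c + 2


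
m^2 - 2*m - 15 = (m - 5)*(m + 3)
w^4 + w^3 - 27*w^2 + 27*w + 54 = (w - 3)^2*(w + 1)*(w + 6)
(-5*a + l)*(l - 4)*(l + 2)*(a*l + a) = -5*a^2*l^3 + 5*a^2*l^2 + 50*a^2*l + 40*a^2 + a*l^4 - a*l^3 - 10*a*l^2 - 8*a*l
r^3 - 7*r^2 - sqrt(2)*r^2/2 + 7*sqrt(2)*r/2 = r*(r - 7)*(r - sqrt(2)/2)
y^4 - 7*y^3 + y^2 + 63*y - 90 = (y - 5)*(y - 3)*(y - 2)*(y + 3)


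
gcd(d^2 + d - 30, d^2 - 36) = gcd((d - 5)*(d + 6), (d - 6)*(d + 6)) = d + 6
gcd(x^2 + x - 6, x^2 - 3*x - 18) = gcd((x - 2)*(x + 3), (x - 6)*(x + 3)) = x + 3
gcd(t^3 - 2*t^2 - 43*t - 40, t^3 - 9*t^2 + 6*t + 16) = t^2 - 7*t - 8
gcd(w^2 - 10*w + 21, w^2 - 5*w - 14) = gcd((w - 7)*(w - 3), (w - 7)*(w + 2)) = w - 7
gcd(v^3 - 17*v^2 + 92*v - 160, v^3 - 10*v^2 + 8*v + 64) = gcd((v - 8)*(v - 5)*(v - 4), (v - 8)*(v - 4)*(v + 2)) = v^2 - 12*v + 32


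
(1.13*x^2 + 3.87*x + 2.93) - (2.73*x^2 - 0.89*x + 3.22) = -1.6*x^2 + 4.76*x - 0.29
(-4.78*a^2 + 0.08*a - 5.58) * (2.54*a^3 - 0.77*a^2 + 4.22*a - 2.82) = -12.1412*a^5 + 3.8838*a^4 - 34.4064*a^3 + 18.1138*a^2 - 23.7732*a + 15.7356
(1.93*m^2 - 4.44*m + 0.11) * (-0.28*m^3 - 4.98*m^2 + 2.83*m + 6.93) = -0.5404*m^5 - 8.3682*m^4 + 27.5423*m^3 + 0.261899999999997*m^2 - 30.4579*m + 0.7623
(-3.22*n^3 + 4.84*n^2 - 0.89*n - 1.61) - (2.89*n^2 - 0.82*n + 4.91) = -3.22*n^3 + 1.95*n^2 - 0.0700000000000001*n - 6.52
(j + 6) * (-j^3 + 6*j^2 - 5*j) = -j^4 + 31*j^2 - 30*j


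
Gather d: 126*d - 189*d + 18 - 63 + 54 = 9 - 63*d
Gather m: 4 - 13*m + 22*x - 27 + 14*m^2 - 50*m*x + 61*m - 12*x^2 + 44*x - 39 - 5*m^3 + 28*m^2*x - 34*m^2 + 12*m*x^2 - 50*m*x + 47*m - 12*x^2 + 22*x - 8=-5*m^3 + m^2*(28*x - 20) + m*(12*x^2 - 100*x + 95) - 24*x^2 + 88*x - 70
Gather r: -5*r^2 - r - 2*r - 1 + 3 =-5*r^2 - 3*r + 2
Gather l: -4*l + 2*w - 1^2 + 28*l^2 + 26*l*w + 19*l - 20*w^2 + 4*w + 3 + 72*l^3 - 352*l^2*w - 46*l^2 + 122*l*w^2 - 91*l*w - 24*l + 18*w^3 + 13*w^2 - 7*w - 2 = 72*l^3 + l^2*(-352*w - 18) + l*(122*w^2 - 65*w - 9) + 18*w^3 - 7*w^2 - w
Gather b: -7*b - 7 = -7*b - 7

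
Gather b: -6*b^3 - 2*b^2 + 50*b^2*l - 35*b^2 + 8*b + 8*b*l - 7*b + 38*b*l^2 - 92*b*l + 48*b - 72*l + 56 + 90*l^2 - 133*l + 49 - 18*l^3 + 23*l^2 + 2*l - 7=-6*b^3 + b^2*(50*l - 37) + b*(38*l^2 - 84*l + 49) - 18*l^3 + 113*l^2 - 203*l + 98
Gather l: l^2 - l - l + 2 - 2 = l^2 - 2*l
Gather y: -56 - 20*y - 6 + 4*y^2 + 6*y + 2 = 4*y^2 - 14*y - 60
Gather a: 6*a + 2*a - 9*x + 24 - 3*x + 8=8*a - 12*x + 32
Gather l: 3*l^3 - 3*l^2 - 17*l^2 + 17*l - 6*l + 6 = 3*l^3 - 20*l^2 + 11*l + 6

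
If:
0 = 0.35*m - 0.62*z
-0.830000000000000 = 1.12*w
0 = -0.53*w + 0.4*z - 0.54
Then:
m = 0.65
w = -0.74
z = 0.37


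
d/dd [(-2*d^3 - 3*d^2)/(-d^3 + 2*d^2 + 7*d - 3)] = d*(-7*d^3 - 28*d^2 - 3*d + 18)/(d^6 - 4*d^5 - 10*d^4 + 34*d^3 + 37*d^2 - 42*d + 9)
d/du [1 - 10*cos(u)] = 10*sin(u)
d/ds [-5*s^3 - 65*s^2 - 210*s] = -15*s^2 - 130*s - 210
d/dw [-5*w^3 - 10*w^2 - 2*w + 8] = -15*w^2 - 20*w - 2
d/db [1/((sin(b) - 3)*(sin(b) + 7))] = -2*(sin(b) + 2)*cos(b)/((sin(b) - 3)^2*(sin(b) + 7)^2)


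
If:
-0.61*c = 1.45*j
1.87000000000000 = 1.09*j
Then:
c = -4.08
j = 1.72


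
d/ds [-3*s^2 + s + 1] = 1 - 6*s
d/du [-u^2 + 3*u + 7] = 3 - 2*u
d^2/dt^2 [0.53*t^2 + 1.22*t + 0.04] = 1.06000000000000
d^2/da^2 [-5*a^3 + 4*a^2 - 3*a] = 8 - 30*a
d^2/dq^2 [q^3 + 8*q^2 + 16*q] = 6*q + 16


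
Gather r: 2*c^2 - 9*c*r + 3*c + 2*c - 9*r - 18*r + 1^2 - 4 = 2*c^2 + 5*c + r*(-9*c - 27) - 3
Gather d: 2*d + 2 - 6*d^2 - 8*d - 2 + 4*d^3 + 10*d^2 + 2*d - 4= 4*d^3 + 4*d^2 - 4*d - 4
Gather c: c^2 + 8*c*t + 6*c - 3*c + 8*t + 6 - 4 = c^2 + c*(8*t + 3) + 8*t + 2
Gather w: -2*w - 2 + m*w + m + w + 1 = m + w*(m - 1) - 1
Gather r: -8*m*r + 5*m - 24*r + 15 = 5*m + r*(-8*m - 24) + 15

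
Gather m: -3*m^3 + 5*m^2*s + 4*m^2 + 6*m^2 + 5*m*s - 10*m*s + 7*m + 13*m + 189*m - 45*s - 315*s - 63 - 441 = -3*m^3 + m^2*(5*s + 10) + m*(209 - 5*s) - 360*s - 504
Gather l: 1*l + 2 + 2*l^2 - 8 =2*l^2 + l - 6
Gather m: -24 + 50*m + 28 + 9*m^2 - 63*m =9*m^2 - 13*m + 4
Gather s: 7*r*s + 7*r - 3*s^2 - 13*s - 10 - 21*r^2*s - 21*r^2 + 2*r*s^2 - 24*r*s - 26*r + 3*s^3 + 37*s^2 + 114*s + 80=-21*r^2 - 19*r + 3*s^3 + s^2*(2*r + 34) + s*(-21*r^2 - 17*r + 101) + 70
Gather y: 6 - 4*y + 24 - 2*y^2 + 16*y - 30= -2*y^2 + 12*y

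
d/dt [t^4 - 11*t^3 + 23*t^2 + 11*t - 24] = 4*t^3 - 33*t^2 + 46*t + 11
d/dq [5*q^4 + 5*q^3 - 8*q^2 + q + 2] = 20*q^3 + 15*q^2 - 16*q + 1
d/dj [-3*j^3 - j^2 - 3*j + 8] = -9*j^2 - 2*j - 3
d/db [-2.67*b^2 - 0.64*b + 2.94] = -5.34*b - 0.64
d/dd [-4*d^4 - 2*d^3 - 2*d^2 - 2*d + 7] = -16*d^3 - 6*d^2 - 4*d - 2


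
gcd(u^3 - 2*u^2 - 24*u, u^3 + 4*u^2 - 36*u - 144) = u^2 - 2*u - 24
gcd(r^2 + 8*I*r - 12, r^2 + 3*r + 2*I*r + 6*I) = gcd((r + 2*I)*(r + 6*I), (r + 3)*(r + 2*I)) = r + 2*I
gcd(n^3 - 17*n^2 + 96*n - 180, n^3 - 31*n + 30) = n - 5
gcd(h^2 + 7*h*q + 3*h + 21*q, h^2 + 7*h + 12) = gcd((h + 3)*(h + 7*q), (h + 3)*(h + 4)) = h + 3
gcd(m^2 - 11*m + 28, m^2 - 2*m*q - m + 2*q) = 1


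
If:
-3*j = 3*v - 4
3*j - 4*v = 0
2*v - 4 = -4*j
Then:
No Solution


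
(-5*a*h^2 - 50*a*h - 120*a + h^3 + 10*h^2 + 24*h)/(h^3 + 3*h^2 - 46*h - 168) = (-5*a + h)/(h - 7)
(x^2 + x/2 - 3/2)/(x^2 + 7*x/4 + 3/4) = 2*(2*x^2 + x - 3)/(4*x^2 + 7*x + 3)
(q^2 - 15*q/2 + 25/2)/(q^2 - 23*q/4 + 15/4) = 2*(2*q - 5)/(4*q - 3)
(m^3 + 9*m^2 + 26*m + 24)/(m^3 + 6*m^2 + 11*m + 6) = (m + 4)/(m + 1)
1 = 1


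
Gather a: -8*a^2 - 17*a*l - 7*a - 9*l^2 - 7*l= -8*a^2 + a*(-17*l - 7) - 9*l^2 - 7*l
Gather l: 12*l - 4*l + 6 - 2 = 8*l + 4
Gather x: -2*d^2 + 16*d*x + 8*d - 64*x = -2*d^2 + 8*d + x*(16*d - 64)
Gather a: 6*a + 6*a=12*a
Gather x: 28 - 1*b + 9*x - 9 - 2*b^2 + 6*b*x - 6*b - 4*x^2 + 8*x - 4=-2*b^2 - 7*b - 4*x^2 + x*(6*b + 17) + 15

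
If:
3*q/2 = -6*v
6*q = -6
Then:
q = -1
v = 1/4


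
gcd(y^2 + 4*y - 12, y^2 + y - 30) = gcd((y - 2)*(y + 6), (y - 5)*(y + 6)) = y + 6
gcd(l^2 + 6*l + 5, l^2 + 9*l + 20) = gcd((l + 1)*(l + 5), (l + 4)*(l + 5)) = l + 5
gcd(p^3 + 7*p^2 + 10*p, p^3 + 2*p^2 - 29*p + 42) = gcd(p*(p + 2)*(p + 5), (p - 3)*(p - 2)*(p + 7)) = 1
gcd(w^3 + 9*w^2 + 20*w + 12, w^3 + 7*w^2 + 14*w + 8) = w^2 + 3*w + 2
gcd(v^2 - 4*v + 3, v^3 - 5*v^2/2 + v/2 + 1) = v - 1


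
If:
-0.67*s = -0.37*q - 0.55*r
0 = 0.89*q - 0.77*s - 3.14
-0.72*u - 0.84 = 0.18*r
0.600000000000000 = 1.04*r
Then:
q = 7.54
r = 0.58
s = 4.64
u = -1.31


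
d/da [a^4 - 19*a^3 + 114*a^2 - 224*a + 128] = 4*a^3 - 57*a^2 + 228*a - 224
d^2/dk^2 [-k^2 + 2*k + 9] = -2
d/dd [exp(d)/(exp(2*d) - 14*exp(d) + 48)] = (48 - exp(2*d))*exp(d)/(exp(4*d) - 28*exp(3*d) + 292*exp(2*d) - 1344*exp(d) + 2304)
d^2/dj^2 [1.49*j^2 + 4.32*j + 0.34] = 2.98000000000000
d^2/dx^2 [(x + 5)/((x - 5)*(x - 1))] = 2*(x^3 + 15*x^2 - 105*x + 185)/(x^6 - 18*x^5 + 123*x^4 - 396*x^3 + 615*x^2 - 450*x + 125)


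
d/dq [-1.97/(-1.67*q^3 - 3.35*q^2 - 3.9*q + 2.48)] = (-9.8697*q^2 - 13.199*q - 7.683)/(1.67*q^3 + 3.35*q^2 + 3.9*q - 2.48)^2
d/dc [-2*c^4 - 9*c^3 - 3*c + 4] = -8*c^3 - 27*c^2 - 3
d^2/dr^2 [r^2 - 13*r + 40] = 2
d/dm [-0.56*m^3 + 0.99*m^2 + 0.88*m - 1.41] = -1.68*m^2 + 1.98*m + 0.88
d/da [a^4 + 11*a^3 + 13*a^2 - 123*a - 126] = 4*a^3 + 33*a^2 + 26*a - 123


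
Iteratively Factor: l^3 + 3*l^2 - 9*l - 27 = (l + 3)*(l^2 - 9) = (l + 3)^2*(l - 3)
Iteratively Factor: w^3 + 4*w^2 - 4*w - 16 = (w + 4)*(w^2 - 4) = (w + 2)*(w + 4)*(w - 2)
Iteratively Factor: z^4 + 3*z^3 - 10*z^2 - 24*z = (z)*(z^3 + 3*z^2 - 10*z - 24) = z*(z + 4)*(z^2 - z - 6) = z*(z + 2)*(z + 4)*(z - 3)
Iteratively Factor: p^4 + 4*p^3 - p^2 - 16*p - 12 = (p + 2)*(p^3 + 2*p^2 - 5*p - 6) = (p - 2)*(p + 2)*(p^2 + 4*p + 3) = (p - 2)*(p + 1)*(p + 2)*(p + 3)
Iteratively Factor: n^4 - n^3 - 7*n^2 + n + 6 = (n - 3)*(n^3 + 2*n^2 - n - 2) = (n - 3)*(n - 1)*(n^2 + 3*n + 2) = (n - 3)*(n - 1)*(n + 1)*(n + 2)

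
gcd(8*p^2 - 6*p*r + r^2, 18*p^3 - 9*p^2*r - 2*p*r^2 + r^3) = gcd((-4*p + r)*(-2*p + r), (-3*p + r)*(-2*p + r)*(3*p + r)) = 2*p - r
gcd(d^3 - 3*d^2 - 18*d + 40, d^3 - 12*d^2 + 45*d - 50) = d^2 - 7*d + 10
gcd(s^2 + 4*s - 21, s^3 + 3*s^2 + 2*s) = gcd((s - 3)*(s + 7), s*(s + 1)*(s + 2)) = 1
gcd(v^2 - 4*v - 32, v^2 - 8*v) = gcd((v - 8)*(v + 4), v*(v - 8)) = v - 8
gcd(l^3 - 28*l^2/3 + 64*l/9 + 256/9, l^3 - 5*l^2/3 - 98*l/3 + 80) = l - 8/3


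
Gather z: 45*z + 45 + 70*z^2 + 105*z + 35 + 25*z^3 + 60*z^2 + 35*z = 25*z^3 + 130*z^2 + 185*z + 80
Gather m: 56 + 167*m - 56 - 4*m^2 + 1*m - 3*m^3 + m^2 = -3*m^3 - 3*m^2 + 168*m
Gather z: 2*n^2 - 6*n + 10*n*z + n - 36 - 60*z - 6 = 2*n^2 - 5*n + z*(10*n - 60) - 42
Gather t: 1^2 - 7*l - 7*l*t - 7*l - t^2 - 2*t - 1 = -14*l - t^2 + t*(-7*l - 2)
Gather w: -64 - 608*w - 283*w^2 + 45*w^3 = 45*w^3 - 283*w^2 - 608*w - 64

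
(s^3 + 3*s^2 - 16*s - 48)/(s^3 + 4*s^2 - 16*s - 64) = (s + 3)/(s + 4)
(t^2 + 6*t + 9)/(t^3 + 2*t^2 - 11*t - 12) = (t^2 + 6*t + 9)/(t^3 + 2*t^2 - 11*t - 12)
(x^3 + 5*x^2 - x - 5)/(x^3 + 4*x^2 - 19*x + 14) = (x^2 + 6*x + 5)/(x^2 + 5*x - 14)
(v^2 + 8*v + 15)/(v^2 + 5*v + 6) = (v + 5)/(v + 2)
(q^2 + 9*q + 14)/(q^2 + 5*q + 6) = (q + 7)/(q + 3)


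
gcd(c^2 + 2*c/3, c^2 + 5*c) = c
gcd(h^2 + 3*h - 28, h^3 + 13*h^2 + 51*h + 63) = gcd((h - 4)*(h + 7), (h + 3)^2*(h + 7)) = h + 7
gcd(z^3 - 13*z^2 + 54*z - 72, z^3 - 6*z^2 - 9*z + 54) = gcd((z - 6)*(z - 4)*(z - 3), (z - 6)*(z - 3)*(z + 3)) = z^2 - 9*z + 18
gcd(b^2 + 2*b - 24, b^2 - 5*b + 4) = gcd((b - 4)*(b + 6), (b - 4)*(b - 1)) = b - 4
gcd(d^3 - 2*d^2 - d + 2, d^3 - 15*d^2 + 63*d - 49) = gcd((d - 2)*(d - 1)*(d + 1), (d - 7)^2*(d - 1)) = d - 1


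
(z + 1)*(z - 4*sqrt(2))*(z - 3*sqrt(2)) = z^3 - 7*sqrt(2)*z^2 + z^2 - 7*sqrt(2)*z + 24*z + 24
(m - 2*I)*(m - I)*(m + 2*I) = m^3 - I*m^2 + 4*m - 4*I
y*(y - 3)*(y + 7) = y^3 + 4*y^2 - 21*y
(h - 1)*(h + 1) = h^2 - 1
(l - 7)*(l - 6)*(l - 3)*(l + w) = l^4 + l^3*w - 16*l^3 - 16*l^2*w + 81*l^2 + 81*l*w - 126*l - 126*w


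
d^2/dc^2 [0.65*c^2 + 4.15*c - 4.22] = 1.30000000000000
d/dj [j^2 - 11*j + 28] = 2*j - 11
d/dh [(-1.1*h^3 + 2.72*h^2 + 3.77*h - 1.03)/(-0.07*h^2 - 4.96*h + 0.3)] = (0.077*h^4 + 10.912*h^3 - 14.2173*h^2 + 1.4878*h - 3.9778)/(0.0049*h^4 + 0.6944*h^3 + 24.5596*h^2 - 2.976*h + 0.09)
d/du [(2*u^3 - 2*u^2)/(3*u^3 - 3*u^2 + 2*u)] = 4*(2*u - 1)/(9*u^4 - 18*u^3 + 21*u^2 - 12*u + 4)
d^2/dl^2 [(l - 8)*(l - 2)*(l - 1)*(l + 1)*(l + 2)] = 20*l^3 - 96*l^2 - 30*l + 80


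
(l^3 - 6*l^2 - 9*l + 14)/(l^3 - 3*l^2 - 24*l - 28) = (l - 1)/(l + 2)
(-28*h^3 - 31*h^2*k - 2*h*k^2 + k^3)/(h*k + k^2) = -28*h^2/k - 3*h + k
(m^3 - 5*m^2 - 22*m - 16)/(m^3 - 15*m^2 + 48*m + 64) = (m + 2)/(m - 8)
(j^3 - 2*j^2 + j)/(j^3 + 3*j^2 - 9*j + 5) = j/(j + 5)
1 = 1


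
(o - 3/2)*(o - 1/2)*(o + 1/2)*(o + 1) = o^4 - o^3/2 - 7*o^2/4 + o/8 + 3/8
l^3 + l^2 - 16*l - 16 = (l - 4)*(l + 1)*(l + 4)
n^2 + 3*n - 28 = (n - 4)*(n + 7)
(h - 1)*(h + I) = h^2 - h + I*h - I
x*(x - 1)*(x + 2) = x^3 + x^2 - 2*x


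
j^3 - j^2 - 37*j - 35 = (j - 7)*(j + 1)*(j + 5)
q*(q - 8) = q^2 - 8*q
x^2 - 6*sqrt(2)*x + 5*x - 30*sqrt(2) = (x + 5)*(x - 6*sqrt(2))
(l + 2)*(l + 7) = l^2 + 9*l + 14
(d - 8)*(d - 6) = d^2 - 14*d + 48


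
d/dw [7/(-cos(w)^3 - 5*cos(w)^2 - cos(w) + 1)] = 7*(3*sin(w)^2 - 10*cos(w) - 4)*sin(w)/(cos(w)^3 + 5*cos(w)^2 + cos(w) - 1)^2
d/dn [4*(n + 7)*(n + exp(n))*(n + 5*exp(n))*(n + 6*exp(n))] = 48*n^3*exp(n) + 16*n^3 + 328*n^2*exp(2*n) + 480*n^2*exp(n) + 84*n^2 + 360*n*exp(3*n) + 2624*n*exp(2*n) + 672*n*exp(n) + 2640*exp(3*n) + 1148*exp(2*n)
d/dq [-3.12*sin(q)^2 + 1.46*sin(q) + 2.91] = (1.46 - 6.24*sin(q))*cos(q)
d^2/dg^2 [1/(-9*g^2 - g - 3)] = 2*(81*g^2 + 9*g - (18*g + 1)^2 + 27)/(9*g^2 + g + 3)^3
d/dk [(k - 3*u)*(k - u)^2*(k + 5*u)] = 4*k^3 - 36*k*u^2 + 32*u^3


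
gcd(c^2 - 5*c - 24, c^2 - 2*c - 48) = c - 8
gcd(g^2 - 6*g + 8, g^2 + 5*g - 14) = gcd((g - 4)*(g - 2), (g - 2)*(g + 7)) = g - 2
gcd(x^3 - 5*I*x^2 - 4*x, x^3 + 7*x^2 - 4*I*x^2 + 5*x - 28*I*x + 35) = 1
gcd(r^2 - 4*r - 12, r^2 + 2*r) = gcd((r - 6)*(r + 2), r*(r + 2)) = r + 2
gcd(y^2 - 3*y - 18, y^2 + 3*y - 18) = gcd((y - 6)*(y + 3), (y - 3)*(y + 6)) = 1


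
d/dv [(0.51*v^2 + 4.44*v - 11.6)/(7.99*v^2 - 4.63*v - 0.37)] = (-37.8369*v^2 + 184.9906*v - 55.3508)/(63.8401*v^4 - 73.9874*v^3 + 15.5243*v^2 + 3.4262*v + 0.1369)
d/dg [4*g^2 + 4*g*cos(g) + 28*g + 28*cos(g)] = -4*g*sin(g) + 8*g - 28*sin(g) + 4*cos(g) + 28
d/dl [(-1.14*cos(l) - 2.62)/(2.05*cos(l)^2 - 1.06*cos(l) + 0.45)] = (-2.337*cos(l)^2 - 10.742*cos(l) + 3.2902)*sin(l)/(4.2025*cos(l)^4 - 4.346*cos(l)^3 + 2.9686*cos(l)^2 - 0.954*cos(l) + 0.2025)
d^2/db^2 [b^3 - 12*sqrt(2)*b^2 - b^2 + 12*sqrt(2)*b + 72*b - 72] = 6*b - 24*sqrt(2) - 2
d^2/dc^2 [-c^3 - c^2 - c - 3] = -6*c - 2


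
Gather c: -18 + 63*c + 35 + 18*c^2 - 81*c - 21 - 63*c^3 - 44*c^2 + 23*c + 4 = -63*c^3 - 26*c^2 + 5*c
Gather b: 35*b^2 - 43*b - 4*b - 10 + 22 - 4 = 35*b^2 - 47*b + 8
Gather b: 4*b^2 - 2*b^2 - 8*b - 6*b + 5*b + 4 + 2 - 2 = 2*b^2 - 9*b + 4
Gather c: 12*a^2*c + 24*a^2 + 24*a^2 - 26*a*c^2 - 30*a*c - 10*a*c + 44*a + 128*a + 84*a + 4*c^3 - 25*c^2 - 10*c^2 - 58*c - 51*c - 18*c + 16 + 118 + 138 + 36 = 48*a^2 + 256*a + 4*c^3 + c^2*(-26*a - 35) + c*(12*a^2 - 40*a - 127) + 308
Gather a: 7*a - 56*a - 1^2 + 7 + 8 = 14 - 49*a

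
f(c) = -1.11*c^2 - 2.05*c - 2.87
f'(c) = -2.22*c - 2.05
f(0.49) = -4.14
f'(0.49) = -3.14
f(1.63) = -9.16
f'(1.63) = -5.67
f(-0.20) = -2.50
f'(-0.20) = -1.61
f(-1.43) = -2.21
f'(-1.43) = 1.12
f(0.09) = -3.06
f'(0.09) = -2.25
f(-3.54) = -9.52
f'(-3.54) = 5.81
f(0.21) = -3.35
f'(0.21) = -2.52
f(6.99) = -71.43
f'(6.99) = -17.57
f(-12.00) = -138.11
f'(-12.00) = 24.59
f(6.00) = -55.13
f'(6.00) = -15.37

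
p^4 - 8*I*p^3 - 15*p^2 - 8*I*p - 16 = (p - 4*I)^2*(p - I)*(p + I)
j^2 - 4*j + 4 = (j - 2)^2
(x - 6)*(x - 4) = x^2 - 10*x + 24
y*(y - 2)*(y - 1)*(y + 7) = y^4 + 4*y^3 - 19*y^2 + 14*y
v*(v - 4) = v^2 - 4*v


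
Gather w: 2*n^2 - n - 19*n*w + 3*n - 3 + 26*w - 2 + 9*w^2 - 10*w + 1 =2*n^2 + 2*n + 9*w^2 + w*(16 - 19*n) - 4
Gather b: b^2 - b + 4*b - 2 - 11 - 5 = b^2 + 3*b - 18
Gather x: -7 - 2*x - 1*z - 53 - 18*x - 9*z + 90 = -20*x - 10*z + 30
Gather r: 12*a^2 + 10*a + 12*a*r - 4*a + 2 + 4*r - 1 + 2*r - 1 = 12*a^2 + 6*a + r*(12*a + 6)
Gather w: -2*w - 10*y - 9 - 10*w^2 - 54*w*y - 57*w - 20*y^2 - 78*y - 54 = -10*w^2 + w*(-54*y - 59) - 20*y^2 - 88*y - 63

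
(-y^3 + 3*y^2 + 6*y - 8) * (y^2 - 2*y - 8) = -y^5 + 5*y^4 + 8*y^3 - 44*y^2 - 32*y + 64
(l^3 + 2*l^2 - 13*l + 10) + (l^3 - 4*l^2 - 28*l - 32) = 2*l^3 - 2*l^2 - 41*l - 22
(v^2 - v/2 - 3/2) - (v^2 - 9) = 15/2 - v/2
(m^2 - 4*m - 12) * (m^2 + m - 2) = m^4 - 3*m^3 - 18*m^2 - 4*m + 24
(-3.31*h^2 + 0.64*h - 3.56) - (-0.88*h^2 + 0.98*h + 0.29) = -2.43*h^2 - 0.34*h - 3.85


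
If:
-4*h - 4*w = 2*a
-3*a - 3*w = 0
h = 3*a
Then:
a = 0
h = 0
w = 0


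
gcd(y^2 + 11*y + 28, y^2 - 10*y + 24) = 1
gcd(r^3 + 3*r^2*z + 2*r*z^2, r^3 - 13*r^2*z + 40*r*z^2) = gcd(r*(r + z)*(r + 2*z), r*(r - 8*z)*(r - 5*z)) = r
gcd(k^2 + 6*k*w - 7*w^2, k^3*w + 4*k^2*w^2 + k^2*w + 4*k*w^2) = 1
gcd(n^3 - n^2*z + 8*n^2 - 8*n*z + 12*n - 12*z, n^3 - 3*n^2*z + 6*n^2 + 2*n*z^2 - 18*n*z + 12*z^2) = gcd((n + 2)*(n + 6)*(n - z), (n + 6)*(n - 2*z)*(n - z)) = -n^2 + n*z - 6*n + 6*z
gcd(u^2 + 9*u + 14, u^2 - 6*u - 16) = u + 2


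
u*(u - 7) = u^2 - 7*u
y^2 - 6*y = y*(y - 6)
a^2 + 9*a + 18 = (a + 3)*(a + 6)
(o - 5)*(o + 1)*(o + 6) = o^3 + 2*o^2 - 29*o - 30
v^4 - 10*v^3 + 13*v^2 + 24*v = v*(v - 8)*(v - 3)*(v + 1)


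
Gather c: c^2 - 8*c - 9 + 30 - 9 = c^2 - 8*c + 12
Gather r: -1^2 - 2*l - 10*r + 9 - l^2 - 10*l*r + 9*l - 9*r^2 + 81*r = -l^2 + 7*l - 9*r^2 + r*(71 - 10*l) + 8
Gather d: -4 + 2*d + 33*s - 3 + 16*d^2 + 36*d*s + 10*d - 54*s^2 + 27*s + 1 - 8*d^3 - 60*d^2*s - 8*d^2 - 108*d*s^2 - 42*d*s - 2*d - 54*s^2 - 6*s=-8*d^3 + d^2*(8 - 60*s) + d*(-108*s^2 - 6*s + 10) - 108*s^2 + 54*s - 6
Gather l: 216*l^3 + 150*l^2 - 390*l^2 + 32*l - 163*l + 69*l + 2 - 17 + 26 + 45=216*l^3 - 240*l^2 - 62*l + 56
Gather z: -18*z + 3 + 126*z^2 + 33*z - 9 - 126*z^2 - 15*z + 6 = 0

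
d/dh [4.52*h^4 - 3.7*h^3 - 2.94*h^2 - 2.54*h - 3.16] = 18.08*h^3 - 11.1*h^2 - 5.88*h - 2.54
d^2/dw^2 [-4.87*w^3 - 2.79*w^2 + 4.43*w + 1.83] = -29.22*w - 5.58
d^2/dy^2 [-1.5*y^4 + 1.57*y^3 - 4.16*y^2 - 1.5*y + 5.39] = -18.0*y^2 + 9.42*y - 8.32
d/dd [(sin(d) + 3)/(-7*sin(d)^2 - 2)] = (7*sin(d)^2 + 42*sin(d) - 2)*cos(d)/(7*sin(d)^2 + 2)^2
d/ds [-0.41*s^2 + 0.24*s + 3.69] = 0.24 - 0.82*s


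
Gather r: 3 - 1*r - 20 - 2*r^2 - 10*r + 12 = -2*r^2 - 11*r - 5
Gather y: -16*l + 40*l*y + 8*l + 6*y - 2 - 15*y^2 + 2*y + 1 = -8*l - 15*y^2 + y*(40*l + 8) - 1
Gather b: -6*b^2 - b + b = -6*b^2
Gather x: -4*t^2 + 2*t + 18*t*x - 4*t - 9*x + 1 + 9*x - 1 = -4*t^2 + 18*t*x - 2*t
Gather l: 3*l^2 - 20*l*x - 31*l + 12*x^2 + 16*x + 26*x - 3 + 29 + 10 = 3*l^2 + l*(-20*x - 31) + 12*x^2 + 42*x + 36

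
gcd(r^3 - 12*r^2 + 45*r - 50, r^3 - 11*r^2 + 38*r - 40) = r^2 - 7*r + 10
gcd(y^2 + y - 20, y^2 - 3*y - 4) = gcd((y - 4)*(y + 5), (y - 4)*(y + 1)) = y - 4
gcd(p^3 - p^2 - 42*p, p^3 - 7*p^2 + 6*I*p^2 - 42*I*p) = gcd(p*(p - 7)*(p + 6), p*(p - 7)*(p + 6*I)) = p^2 - 7*p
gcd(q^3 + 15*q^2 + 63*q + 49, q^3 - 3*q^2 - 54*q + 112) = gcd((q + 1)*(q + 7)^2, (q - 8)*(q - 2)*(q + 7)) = q + 7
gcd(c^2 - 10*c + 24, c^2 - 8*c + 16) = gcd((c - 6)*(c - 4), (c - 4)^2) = c - 4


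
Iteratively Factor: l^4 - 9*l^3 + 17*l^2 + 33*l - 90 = (l - 3)*(l^3 - 6*l^2 - l + 30) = (l - 5)*(l - 3)*(l^2 - l - 6) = (l - 5)*(l - 3)*(l + 2)*(l - 3)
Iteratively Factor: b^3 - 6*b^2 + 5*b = (b)*(b^2 - 6*b + 5) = b*(b - 5)*(b - 1)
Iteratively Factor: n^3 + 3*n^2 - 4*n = (n - 1)*(n^2 + 4*n) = (n - 1)*(n + 4)*(n)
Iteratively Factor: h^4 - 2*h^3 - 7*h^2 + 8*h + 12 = (h - 2)*(h^3 - 7*h - 6) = (h - 2)*(h + 1)*(h^2 - h - 6) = (h - 3)*(h - 2)*(h + 1)*(h + 2)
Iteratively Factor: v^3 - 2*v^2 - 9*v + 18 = (v - 3)*(v^2 + v - 6) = (v - 3)*(v - 2)*(v + 3)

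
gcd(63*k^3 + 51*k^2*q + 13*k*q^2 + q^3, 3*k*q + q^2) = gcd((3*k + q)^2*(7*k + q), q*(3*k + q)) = 3*k + q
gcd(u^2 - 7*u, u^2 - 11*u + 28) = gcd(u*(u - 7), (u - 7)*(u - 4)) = u - 7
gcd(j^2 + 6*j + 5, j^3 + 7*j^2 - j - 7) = j + 1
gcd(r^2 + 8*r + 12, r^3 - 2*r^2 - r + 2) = 1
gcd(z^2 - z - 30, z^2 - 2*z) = 1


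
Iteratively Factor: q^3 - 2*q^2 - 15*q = (q + 3)*(q^2 - 5*q) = (q - 5)*(q + 3)*(q)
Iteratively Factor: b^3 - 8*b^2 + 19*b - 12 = (b - 4)*(b^2 - 4*b + 3) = (b - 4)*(b - 1)*(b - 3)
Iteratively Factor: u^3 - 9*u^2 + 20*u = (u - 5)*(u^2 - 4*u) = u*(u - 5)*(u - 4)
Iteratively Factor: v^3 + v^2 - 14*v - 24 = (v + 3)*(v^2 - 2*v - 8) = (v - 4)*(v + 3)*(v + 2)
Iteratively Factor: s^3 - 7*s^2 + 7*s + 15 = (s - 5)*(s^2 - 2*s - 3) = (s - 5)*(s + 1)*(s - 3)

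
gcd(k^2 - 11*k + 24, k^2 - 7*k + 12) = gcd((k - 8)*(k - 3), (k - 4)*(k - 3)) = k - 3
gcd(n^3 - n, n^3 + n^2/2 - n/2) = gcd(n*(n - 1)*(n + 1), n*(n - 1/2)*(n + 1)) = n^2 + n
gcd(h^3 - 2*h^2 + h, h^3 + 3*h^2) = h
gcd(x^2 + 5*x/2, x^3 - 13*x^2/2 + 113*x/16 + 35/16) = 1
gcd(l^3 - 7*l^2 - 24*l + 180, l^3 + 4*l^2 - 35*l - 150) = l^2 - l - 30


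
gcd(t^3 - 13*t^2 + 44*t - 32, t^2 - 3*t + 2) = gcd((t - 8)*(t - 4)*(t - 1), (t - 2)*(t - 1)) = t - 1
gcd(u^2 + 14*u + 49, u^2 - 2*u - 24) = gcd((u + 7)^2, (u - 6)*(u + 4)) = 1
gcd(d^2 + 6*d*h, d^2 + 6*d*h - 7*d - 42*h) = d + 6*h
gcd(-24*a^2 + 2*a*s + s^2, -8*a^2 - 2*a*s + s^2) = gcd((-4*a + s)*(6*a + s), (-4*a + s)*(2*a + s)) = -4*a + s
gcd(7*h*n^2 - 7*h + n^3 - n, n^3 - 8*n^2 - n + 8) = n^2 - 1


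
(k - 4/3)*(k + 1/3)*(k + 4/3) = k^3 + k^2/3 - 16*k/9 - 16/27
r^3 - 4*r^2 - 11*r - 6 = (r - 6)*(r + 1)^2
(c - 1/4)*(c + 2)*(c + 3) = c^3 + 19*c^2/4 + 19*c/4 - 3/2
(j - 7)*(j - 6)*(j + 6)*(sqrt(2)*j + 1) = sqrt(2)*j^4 - 7*sqrt(2)*j^3 + j^3 - 36*sqrt(2)*j^2 - 7*j^2 - 36*j + 252*sqrt(2)*j + 252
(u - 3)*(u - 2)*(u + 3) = u^3 - 2*u^2 - 9*u + 18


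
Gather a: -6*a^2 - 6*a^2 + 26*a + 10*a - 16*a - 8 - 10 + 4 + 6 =-12*a^2 + 20*a - 8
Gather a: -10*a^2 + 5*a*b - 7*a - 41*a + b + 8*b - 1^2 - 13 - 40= -10*a^2 + a*(5*b - 48) + 9*b - 54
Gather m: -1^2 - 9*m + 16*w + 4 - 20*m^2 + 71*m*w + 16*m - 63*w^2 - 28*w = -20*m^2 + m*(71*w + 7) - 63*w^2 - 12*w + 3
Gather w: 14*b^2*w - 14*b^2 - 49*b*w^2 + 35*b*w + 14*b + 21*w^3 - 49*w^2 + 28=-14*b^2 + 14*b + 21*w^3 + w^2*(-49*b - 49) + w*(14*b^2 + 35*b) + 28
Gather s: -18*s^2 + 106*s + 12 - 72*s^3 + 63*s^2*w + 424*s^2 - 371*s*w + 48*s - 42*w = -72*s^3 + s^2*(63*w + 406) + s*(154 - 371*w) - 42*w + 12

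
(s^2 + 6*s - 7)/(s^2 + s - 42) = (s - 1)/(s - 6)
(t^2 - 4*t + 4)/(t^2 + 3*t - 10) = (t - 2)/(t + 5)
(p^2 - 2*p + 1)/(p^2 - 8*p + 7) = (p - 1)/(p - 7)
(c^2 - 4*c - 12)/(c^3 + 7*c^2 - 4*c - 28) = (c - 6)/(c^2 + 5*c - 14)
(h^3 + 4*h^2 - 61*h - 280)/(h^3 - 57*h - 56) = (h + 5)/(h + 1)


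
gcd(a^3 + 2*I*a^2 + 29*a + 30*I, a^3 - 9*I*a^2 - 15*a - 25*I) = a^2 - 4*I*a + 5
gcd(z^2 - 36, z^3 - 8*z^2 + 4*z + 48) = z - 6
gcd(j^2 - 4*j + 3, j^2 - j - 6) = j - 3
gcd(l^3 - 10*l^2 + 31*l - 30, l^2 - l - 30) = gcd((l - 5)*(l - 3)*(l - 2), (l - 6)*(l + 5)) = 1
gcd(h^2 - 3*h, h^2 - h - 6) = h - 3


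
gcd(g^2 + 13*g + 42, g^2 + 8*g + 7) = g + 7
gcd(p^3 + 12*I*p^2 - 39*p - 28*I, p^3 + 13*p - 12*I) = p + 4*I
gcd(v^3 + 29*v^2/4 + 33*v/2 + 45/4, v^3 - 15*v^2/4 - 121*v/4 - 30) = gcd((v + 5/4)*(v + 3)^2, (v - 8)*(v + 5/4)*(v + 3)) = v^2 + 17*v/4 + 15/4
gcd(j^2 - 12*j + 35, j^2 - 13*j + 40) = j - 5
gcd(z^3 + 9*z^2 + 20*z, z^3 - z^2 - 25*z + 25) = z + 5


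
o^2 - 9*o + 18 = (o - 6)*(o - 3)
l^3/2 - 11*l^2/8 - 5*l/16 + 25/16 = (l/2 + 1/2)*(l - 5/2)*(l - 5/4)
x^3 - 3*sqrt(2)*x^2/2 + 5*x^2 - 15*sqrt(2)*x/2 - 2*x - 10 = (x + 5)*(x - 2*sqrt(2))*(x + sqrt(2)/2)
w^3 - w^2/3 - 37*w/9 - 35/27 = (w - 7/3)*(w + 1/3)*(w + 5/3)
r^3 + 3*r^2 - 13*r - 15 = (r - 3)*(r + 1)*(r + 5)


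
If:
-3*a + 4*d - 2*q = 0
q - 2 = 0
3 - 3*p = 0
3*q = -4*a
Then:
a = -3/2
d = -1/8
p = 1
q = 2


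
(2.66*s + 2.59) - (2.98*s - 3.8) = 6.39 - 0.32*s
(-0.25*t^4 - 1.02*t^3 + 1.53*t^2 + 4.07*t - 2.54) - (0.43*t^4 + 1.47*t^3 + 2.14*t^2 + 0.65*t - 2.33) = -0.68*t^4 - 2.49*t^3 - 0.61*t^2 + 3.42*t - 0.21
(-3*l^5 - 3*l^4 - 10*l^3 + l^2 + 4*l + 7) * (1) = -3*l^5 - 3*l^4 - 10*l^3 + l^2 + 4*l + 7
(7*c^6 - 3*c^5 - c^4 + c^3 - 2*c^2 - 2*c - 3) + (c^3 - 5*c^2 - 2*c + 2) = 7*c^6 - 3*c^5 - c^4 + 2*c^3 - 7*c^2 - 4*c - 1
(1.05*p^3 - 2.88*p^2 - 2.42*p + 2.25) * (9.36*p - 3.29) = 9.828*p^4 - 30.4113*p^3 - 13.176*p^2 + 29.0218*p - 7.4025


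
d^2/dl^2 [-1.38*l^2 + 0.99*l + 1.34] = -2.76000000000000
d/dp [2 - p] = -1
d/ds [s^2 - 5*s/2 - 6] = 2*s - 5/2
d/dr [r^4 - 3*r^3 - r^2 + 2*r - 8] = 4*r^3 - 9*r^2 - 2*r + 2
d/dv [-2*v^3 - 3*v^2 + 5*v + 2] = -6*v^2 - 6*v + 5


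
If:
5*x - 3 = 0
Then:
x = 3/5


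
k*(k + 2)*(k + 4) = k^3 + 6*k^2 + 8*k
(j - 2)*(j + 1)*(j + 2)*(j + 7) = j^4 + 8*j^3 + 3*j^2 - 32*j - 28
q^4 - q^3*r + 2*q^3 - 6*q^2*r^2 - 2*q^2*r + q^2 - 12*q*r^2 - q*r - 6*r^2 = (q + 1)^2*(q - 3*r)*(q + 2*r)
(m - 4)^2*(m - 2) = m^3 - 10*m^2 + 32*m - 32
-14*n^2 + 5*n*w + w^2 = (-2*n + w)*(7*n + w)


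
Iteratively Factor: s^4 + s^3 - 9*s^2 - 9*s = (s + 1)*(s^3 - 9*s) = s*(s + 1)*(s^2 - 9) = s*(s + 1)*(s + 3)*(s - 3)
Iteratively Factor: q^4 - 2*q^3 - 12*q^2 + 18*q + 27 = (q + 3)*(q^3 - 5*q^2 + 3*q + 9) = (q + 1)*(q + 3)*(q^2 - 6*q + 9) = (q - 3)*(q + 1)*(q + 3)*(q - 3)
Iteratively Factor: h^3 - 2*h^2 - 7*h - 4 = (h + 1)*(h^2 - 3*h - 4) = (h + 1)^2*(h - 4)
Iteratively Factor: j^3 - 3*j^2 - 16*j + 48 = (j + 4)*(j^2 - 7*j + 12) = (j - 4)*(j + 4)*(j - 3)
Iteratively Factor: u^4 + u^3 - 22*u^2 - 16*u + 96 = (u - 4)*(u^3 + 5*u^2 - 2*u - 24) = (u - 4)*(u - 2)*(u^2 + 7*u + 12) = (u - 4)*(u - 2)*(u + 3)*(u + 4)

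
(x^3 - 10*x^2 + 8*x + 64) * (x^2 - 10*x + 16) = x^5 - 20*x^4 + 124*x^3 - 176*x^2 - 512*x + 1024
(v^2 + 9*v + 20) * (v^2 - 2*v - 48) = v^4 + 7*v^3 - 46*v^2 - 472*v - 960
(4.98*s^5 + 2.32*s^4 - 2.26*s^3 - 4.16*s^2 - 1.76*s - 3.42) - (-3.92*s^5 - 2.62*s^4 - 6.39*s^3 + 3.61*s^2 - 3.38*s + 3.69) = 8.9*s^5 + 4.94*s^4 + 4.13*s^3 - 7.77*s^2 + 1.62*s - 7.11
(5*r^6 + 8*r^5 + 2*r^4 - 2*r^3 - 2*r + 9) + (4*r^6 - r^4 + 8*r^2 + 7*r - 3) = 9*r^6 + 8*r^5 + r^4 - 2*r^3 + 8*r^2 + 5*r + 6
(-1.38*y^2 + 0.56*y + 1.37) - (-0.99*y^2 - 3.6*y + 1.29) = -0.39*y^2 + 4.16*y + 0.0800000000000001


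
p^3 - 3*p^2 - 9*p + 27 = (p - 3)^2*(p + 3)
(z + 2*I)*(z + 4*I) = z^2 + 6*I*z - 8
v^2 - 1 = (v - 1)*(v + 1)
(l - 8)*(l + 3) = l^2 - 5*l - 24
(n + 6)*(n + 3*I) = n^2 + 6*n + 3*I*n + 18*I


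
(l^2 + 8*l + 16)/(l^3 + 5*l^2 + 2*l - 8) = (l + 4)/(l^2 + l - 2)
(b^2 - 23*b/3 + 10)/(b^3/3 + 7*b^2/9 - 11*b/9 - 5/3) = 3*(b - 6)/(b^2 + 4*b + 3)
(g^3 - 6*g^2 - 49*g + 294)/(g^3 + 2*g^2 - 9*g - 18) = (g^3 - 6*g^2 - 49*g + 294)/(g^3 + 2*g^2 - 9*g - 18)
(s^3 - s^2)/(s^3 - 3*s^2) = (s - 1)/(s - 3)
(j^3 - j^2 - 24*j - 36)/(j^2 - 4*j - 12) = j + 3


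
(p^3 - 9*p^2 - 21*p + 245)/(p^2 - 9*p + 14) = (p^2 - 2*p - 35)/(p - 2)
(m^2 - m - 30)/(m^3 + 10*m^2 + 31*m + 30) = (m - 6)/(m^2 + 5*m + 6)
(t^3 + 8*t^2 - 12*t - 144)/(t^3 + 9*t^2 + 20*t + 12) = (t^2 + 2*t - 24)/(t^2 + 3*t + 2)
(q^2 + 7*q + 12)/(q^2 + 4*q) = (q + 3)/q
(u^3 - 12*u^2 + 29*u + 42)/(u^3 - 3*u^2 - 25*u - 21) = (u - 6)/(u + 3)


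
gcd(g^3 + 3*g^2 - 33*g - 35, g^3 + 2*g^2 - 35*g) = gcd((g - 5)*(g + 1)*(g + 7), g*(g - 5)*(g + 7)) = g^2 + 2*g - 35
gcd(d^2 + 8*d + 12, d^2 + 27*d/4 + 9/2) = d + 6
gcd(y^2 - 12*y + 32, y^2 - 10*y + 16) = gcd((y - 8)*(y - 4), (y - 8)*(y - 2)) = y - 8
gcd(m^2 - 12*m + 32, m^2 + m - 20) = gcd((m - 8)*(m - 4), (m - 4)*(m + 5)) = m - 4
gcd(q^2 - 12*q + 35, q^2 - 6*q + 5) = q - 5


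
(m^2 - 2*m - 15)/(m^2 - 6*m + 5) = (m + 3)/(m - 1)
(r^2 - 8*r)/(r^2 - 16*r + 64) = r/(r - 8)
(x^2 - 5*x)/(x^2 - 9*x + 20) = x/(x - 4)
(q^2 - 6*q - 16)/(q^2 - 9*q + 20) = (q^2 - 6*q - 16)/(q^2 - 9*q + 20)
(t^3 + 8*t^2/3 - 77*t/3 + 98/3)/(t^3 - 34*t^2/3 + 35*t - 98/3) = (t + 7)/(t - 7)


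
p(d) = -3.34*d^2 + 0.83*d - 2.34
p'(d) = 0.83 - 6.68*d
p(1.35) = -7.31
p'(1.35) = -8.19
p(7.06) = -162.96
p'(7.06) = -46.33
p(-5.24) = -98.40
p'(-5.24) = 35.83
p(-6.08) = -130.85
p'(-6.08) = 41.44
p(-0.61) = -4.09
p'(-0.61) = 4.90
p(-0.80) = -5.14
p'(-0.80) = 6.17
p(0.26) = -2.35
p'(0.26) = -0.91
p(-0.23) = -2.71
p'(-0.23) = 2.37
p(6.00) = -117.60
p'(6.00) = -39.25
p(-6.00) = -127.56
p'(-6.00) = 40.91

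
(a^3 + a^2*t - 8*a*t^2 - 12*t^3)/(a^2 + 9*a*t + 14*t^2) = (a^2 - a*t - 6*t^2)/(a + 7*t)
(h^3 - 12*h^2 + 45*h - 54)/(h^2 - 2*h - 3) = (h^2 - 9*h + 18)/(h + 1)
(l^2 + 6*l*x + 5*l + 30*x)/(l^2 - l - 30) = (l + 6*x)/(l - 6)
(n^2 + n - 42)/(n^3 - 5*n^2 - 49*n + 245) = (n - 6)/(n^2 - 12*n + 35)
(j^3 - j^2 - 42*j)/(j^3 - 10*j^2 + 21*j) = (j + 6)/(j - 3)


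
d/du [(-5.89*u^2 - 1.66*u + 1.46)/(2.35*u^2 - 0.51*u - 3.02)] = (6.9049*u^2 + 28.7136*u + 5.7578)/(5.5225*u^4 - 2.397*u^3 - 13.9339*u^2 + 3.0804*u + 9.1204)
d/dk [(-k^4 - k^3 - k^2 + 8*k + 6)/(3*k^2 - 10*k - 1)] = (-6*k^5 + 27*k^4 + 24*k^3 - 11*k^2 - 34*k + 52)/(9*k^4 - 60*k^3 + 94*k^2 + 20*k + 1)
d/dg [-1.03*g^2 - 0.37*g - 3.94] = -2.06*g - 0.37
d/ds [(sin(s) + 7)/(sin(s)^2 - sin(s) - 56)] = -cos(s)/(sin(s) - 8)^2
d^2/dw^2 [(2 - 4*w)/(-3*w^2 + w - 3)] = 4*((5 - 18*w)*(3*w^2 - w + 3) + (2*w - 1)*(6*w - 1)^2)/(3*w^2 - w + 3)^3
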